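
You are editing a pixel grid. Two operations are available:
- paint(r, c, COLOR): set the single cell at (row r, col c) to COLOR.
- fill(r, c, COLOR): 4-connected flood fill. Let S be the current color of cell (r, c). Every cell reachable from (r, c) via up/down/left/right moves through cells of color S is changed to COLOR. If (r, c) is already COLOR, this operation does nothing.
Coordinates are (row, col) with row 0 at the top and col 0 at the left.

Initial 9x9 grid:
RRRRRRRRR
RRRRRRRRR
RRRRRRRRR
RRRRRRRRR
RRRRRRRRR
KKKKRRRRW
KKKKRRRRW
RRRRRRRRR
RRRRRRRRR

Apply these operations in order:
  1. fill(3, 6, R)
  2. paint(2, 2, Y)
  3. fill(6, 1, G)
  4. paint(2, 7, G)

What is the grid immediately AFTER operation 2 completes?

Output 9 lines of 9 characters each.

Answer: RRRRRRRRR
RRRRRRRRR
RRYRRRRRR
RRRRRRRRR
RRRRRRRRR
KKKKRRRRW
KKKKRRRRW
RRRRRRRRR
RRRRRRRRR

Derivation:
After op 1 fill(3,6,R) [0 cells changed]:
RRRRRRRRR
RRRRRRRRR
RRRRRRRRR
RRRRRRRRR
RRRRRRRRR
KKKKRRRRW
KKKKRRRRW
RRRRRRRRR
RRRRRRRRR
After op 2 paint(2,2,Y):
RRRRRRRRR
RRRRRRRRR
RRYRRRRRR
RRRRRRRRR
RRRRRRRRR
KKKKRRRRW
KKKKRRRRW
RRRRRRRRR
RRRRRRRRR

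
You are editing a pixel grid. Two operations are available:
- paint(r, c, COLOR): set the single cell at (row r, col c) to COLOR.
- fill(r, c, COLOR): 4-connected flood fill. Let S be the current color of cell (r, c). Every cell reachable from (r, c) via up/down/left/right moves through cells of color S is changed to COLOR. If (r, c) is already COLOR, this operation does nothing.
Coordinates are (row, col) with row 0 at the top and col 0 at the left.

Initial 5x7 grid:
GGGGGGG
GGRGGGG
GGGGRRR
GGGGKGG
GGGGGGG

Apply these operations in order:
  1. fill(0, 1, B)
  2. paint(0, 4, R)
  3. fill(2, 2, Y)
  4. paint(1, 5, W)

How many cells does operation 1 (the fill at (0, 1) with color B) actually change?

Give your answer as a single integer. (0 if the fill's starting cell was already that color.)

Answer: 30

Derivation:
After op 1 fill(0,1,B) [30 cells changed]:
BBBBBBB
BBRBBBB
BBBBRRR
BBBBKBB
BBBBBBB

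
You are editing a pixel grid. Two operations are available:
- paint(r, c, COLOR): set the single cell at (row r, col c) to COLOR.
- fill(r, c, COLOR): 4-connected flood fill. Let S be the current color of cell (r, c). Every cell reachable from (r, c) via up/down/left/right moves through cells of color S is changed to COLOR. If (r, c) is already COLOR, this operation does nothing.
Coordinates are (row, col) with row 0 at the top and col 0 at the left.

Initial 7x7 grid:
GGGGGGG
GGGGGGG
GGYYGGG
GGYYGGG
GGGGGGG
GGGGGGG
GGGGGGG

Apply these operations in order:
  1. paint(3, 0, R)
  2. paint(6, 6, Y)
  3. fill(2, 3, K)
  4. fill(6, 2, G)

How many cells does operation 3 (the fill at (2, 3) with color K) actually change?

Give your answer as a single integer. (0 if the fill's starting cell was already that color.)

After op 1 paint(3,0,R):
GGGGGGG
GGGGGGG
GGYYGGG
RGYYGGG
GGGGGGG
GGGGGGG
GGGGGGG
After op 2 paint(6,6,Y):
GGGGGGG
GGGGGGG
GGYYGGG
RGYYGGG
GGGGGGG
GGGGGGG
GGGGGGY
After op 3 fill(2,3,K) [4 cells changed]:
GGGGGGG
GGGGGGG
GGKKGGG
RGKKGGG
GGGGGGG
GGGGGGG
GGGGGGY

Answer: 4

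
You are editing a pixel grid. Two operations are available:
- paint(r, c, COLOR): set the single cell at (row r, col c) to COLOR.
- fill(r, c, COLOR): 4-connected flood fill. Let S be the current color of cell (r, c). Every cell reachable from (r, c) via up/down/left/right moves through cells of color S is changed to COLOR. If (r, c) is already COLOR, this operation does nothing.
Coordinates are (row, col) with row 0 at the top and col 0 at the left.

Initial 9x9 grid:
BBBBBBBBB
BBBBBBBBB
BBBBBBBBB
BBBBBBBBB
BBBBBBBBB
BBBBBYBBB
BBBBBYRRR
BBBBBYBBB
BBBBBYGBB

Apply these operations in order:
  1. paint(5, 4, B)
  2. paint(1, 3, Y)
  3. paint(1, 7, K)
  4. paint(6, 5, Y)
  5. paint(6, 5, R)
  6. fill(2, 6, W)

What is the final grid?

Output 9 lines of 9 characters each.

Answer: WWWWWWWWW
WWWYWWWKW
WWWWWWWWW
WWWWWWWWW
WWWWWWWWW
WWWWWYWWW
WWWWWRRRR
WWWWWYBBB
WWWWWYGBB

Derivation:
After op 1 paint(5,4,B):
BBBBBBBBB
BBBBBBBBB
BBBBBBBBB
BBBBBBBBB
BBBBBBBBB
BBBBBYBBB
BBBBBYRRR
BBBBBYBBB
BBBBBYGBB
After op 2 paint(1,3,Y):
BBBBBBBBB
BBBYBBBBB
BBBBBBBBB
BBBBBBBBB
BBBBBBBBB
BBBBBYBBB
BBBBBYRRR
BBBBBYBBB
BBBBBYGBB
After op 3 paint(1,7,K):
BBBBBBBBB
BBBYBBBKB
BBBBBBBBB
BBBBBBBBB
BBBBBBBBB
BBBBBYBBB
BBBBBYRRR
BBBBBYBBB
BBBBBYGBB
After op 4 paint(6,5,Y):
BBBBBBBBB
BBBYBBBKB
BBBBBBBBB
BBBBBBBBB
BBBBBBBBB
BBBBBYBBB
BBBBBYRRR
BBBBBYBBB
BBBBBYGBB
After op 5 paint(6,5,R):
BBBBBBBBB
BBBYBBBKB
BBBBBBBBB
BBBBBBBBB
BBBBBBBBB
BBBBBYBBB
BBBBBRRRR
BBBBBYBBB
BBBBBYGBB
After op 6 fill(2,6,W) [66 cells changed]:
WWWWWWWWW
WWWYWWWKW
WWWWWWWWW
WWWWWWWWW
WWWWWWWWW
WWWWWYWWW
WWWWWRRRR
WWWWWYBBB
WWWWWYGBB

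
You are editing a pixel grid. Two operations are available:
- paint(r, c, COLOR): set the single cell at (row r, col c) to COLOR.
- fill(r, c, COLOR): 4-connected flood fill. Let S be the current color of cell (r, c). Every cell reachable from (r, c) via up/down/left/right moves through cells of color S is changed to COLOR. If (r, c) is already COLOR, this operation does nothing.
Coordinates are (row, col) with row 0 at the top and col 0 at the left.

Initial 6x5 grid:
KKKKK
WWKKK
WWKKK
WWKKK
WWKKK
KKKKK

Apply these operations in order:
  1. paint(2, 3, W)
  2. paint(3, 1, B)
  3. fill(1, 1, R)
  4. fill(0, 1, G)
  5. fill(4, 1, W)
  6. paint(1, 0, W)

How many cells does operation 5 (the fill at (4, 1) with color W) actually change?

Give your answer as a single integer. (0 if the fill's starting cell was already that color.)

Answer: 7

Derivation:
After op 1 paint(2,3,W):
KKKKK
WWKKK
WWKWK
WWKKK
WWKKK
KKKKK
After op 2 paint(3,1,B):
KKKKK
WWKKK
WWKWK
WBKKK
WWKKK
KKKKK
After op 3 fill(1,1,R) [7 cells changed]:
KKKKK
RRKKK
RRKWK
RBKKK
RRKKK
KKKKK
After op 4 fill(0,1,G) [21 cells changed]:
GGGGG
RRGGG
RRGWG
RBGGG
RRGGG
GGGGG
After op 5 fill(4,1,W) [7 cells changed]:
GGGGG
WWGGG
WWGWG
WBGGG
WWGGG
GGGGG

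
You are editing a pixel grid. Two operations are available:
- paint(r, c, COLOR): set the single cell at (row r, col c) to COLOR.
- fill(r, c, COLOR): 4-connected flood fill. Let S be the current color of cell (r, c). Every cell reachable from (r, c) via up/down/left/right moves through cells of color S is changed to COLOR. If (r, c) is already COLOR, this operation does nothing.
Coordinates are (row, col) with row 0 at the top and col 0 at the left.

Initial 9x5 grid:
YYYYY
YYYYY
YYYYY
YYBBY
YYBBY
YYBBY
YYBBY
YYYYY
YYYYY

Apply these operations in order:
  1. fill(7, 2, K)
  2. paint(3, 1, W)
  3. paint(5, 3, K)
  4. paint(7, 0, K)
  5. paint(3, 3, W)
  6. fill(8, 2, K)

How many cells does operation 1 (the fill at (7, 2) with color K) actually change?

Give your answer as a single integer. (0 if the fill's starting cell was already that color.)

Answer: 37

Derivation:
After op 1 fill(7,2,K) [37 cells changed]:
KKKKK
KKKKK
KKKKK
KKBBK
KKBBK
KKBBK
KKBBK
KKKKK
KKKKK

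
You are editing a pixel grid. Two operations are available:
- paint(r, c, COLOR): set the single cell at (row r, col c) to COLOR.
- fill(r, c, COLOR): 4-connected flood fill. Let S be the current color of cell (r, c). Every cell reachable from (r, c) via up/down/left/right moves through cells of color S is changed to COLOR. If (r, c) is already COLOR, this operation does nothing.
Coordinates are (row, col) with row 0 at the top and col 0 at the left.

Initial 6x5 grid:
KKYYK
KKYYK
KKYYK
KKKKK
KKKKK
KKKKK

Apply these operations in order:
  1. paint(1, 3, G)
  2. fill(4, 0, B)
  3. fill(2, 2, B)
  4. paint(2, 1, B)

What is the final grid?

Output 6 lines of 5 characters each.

After op 1 paint(1,3,G):
KKYYK
KKYGK
KKYYK
KKKKK
KKKKK
KKKKK
After op 2 fill(4,0,B) [24 cells changed]:
BBYYB
BBYGB
BBYYB
BBBBB
BBBBB
BBBBB
After op 3 fill(2,2,B) [5 cells changed]:
BBBBB
BBBGB
BBBBB
BBBBB
BBBBB
BBBBB
After op 4 paint(2,1,B):
BBBBB
BBBGB
BBBBB
BBBBB
BBBBB
BBBBB

Answer: BBBBB
BBBGB
BBBBB
BBBBB
BBBBB
BBBBB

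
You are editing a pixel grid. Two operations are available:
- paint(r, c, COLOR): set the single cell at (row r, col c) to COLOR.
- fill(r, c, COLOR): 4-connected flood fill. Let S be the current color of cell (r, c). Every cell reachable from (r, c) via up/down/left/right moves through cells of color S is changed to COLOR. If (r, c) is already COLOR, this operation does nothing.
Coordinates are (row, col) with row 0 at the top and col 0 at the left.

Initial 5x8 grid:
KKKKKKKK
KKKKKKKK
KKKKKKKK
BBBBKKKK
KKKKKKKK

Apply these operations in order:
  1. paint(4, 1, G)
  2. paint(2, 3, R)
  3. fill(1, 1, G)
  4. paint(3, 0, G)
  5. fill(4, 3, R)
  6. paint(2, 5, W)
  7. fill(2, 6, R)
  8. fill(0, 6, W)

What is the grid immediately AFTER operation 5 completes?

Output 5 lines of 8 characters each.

Answer: RRRRRRRR
RRRRRRRR
RRRRRRRR
RBBBRRRR
KRRRRRRR

Derivation:
After op 1 paint(4,1,G):
KKKKKKKK
KKKKKKKK
KKKKKKKK
BBBBKKKK
KGKKKKKK
After op 2 paint(2,3,R):
KKKKKKKK
KKKKKKKK
KKKRKKKK
BBBBKKKK
KGKKKKKK
After op 3 fill(1,1,G) [33 cells changed]:
GGGGGGGG
GGGGGGGG
GGGRGGGG
BBBBGGGG
KGGGGGGG
After op 4 paint(3,0,G):
GGGGGGGG
GGGGGGGG
GGGRGGGG
GBBBGGGG
KGGGGGGG
After op 5 fill(4,3,R) [35 cells changed]:
RRRRRRRR
RRRRRRRR
RRRRRRRR
RBBBRRRR
KRRRRRRR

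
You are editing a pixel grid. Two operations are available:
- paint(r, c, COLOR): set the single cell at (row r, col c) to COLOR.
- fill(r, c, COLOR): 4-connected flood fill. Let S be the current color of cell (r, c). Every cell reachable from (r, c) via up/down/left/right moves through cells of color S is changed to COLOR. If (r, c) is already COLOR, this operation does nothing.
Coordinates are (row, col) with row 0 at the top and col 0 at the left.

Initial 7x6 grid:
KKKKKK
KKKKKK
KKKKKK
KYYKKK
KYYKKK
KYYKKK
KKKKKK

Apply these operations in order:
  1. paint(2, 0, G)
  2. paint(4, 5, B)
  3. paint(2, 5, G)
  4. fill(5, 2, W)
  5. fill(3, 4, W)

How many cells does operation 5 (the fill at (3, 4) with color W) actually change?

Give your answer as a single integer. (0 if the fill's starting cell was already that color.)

After op 1 paint(2,0,G):
KKKKKK
KKKKKK
GKKKKK
KYYKKK
KYYKKK
KYYKKK
KKKKKK
After op 2 paint(4,5,B):
KKKKKK
KKKKKK
GKKKKK
KYYKKK
KYYKKB
KYYKKK
KKKKKK
After op 3 paint(2,5,G):
KKKKKK
KKKKKK
GKKKKG
KYYKKK
KYYKKB
KYYKKK
KKKKKK
After op 4 fill(5,2,W) [6 cells changed]:
KKKKKK
KKKKKK
GKKKKG
KWWKKK
KWWKKB
KWWKKK
KKKKKK
After op 5 fill(3,4,W) [33 cells changed]:
WWWWWW
WWWWWW
GWWWWG
WWWWWW
WWWWWB
WWWWWW
WWWWWW

Answer: 33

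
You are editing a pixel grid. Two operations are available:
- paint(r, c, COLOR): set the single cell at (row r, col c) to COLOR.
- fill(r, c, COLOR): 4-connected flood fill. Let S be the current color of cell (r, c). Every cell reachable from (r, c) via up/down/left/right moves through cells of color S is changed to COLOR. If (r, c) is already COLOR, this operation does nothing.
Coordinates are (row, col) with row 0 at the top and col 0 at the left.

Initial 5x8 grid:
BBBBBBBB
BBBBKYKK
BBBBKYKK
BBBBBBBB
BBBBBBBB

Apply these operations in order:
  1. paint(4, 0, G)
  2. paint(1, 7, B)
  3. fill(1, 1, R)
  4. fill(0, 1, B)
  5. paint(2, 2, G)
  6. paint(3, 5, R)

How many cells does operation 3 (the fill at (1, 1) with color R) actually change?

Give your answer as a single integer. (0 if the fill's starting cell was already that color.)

Answer: 32

Derivation:
After op 1 paint(4,0,G):
BBBBBBBB
BBBBKYKK
BBBBKYKK
BBBBBBBB
GBBBBBBB
After op 2 paint(1,7,B):
BBBBBBBB
BBBBKYKB
BBBBKYKK
BBBBBBBB
GBBBBBBB
After op 3 fill(1,1,R) [32 cells changed]:
RRRRRRRR
RRRRKYKR
RRRRKYKK
RRRRRRRR
GRRRRRRR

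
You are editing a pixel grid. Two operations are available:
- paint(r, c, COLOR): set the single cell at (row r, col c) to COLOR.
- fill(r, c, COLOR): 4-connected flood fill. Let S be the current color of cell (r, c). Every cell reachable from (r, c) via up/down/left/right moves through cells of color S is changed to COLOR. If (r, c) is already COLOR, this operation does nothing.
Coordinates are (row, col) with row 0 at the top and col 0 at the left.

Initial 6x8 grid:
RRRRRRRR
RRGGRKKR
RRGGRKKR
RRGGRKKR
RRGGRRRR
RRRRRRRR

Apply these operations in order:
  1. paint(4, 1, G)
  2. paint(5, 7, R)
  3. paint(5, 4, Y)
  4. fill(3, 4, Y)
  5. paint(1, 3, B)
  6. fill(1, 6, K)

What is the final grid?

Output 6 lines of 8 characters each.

After op 1 paint(4,1,G):
RRRRRRRR
RRGGRKKR
RRGGRKKR
RRGGRKKR
RGGGRRRR
RRRRRRRR
After op 2 paint(5,7,R):
RRRRRRRR
RRGGRKKR
RRGGRKKR
RRGGRKKR
RGGGRRRR
RRRRRRRR
After op 3 paint(5,4,Y):
RRRRRRRR
RRGGRKKR
RRGGRKKR
RRGGRKKR
RGGGRRRR
RRRRYRRR
After op 4 fill(3,4,Y) [32 cells changed]:
YYYYYYYY
YYGGYKKY
YYGGYKKY
YYGGYKKY
YGGGYYYY
YYYYYYYY
After op 5 paint(1,3,B):
YYYYYYYY
YYGBYKKY
YYGGYKKY
YYGGYKKY
YGGGYYYY
YYYYYYYY
After op 6 fill(1,6,K) [0 cells changed]:
YYYYYYYY
YYGBYKKY
YYGGYKKY
YYGGYKKY
YGGGYYYY
YYYYYYYY

Answer: YYYYYYYY
YYGBYKKY
YYGGYKKY
YYGGYKKY
YGGGYYYY
YYYYYYYY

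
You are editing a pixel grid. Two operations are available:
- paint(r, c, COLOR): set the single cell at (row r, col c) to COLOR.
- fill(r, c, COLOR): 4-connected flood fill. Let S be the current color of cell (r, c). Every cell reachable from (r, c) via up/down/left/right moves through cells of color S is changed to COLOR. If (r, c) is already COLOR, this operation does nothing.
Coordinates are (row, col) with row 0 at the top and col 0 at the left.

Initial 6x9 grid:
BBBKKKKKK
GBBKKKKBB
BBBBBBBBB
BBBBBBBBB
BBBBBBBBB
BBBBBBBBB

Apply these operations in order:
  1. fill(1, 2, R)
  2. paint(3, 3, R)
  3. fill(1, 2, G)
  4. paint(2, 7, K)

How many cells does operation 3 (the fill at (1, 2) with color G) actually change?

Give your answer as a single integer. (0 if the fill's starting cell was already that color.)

Answer: 43

Derivation:
After op 1 fill(1,2,R) [43 cells changed]:
RRRKKKKKK
GRRKKKKRR
RRRRRRRRR
RRRRRRRRR
RRRRRRRRR
RRRRRRRRR
After op 2 paint(3,3,R):
RRRKKKKKK
GRRKKKKRR
RRRRRRRRR
RRRRRRRRR
RRRRRRRRR
RRRRRRRRR
After op 3 fill(1,2,G) [43 cells changed]:
GGGKKKKKK
GGGKKKKGG
GGGGGGGGG
GGGGGGGGG
GGGGGGGGG
GGGGGGGGG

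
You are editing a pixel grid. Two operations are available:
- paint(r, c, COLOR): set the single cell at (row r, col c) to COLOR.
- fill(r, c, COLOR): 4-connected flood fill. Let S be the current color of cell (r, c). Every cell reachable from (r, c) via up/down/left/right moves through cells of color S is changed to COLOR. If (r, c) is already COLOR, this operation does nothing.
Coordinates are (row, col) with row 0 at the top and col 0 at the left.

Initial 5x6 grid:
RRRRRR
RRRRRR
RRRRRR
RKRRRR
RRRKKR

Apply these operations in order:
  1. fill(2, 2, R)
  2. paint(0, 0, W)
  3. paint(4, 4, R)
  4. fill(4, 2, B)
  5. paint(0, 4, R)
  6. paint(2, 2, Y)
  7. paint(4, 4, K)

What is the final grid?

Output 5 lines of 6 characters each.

Answer: WBBBRB
BBBBBB
BBYBBB
BKBBBB
BBBKKB

Derivation:
After op 1 fill(2,2,R) [0 cells changed]:
RRRRRR
RRRRRR
RRRRRR
RKRRRR
RRRKKR
After op 2 paint(0,0,W):
WRRRRR
RRRRRR
RRRRRR
RKRRRR
RRRKKR
After op 3 paint(4,4,R):
WRRRRR
RRRRRR
RRRRRR
RKRRRR
RRRKRR
After op 4 fill(4,2,B) [27 cells changed]:
WBBBBB
BBBBBB
BBBBBB
BKBBBB
BBBKBB
After op 5 paint(0,4,R):
WBBBRB
BBBBBB
BBBBBB
BKBBBB
BBBKBB
After op 6 paint(2,2,Y):
WBBBRB
BBBBBB
BBYBBB
BKBBBB
BBBKBB
After op 7 paint(4,4,K):
WBBBRB
BBBBBB
BBYBBB
BKBBBB
BBBKKB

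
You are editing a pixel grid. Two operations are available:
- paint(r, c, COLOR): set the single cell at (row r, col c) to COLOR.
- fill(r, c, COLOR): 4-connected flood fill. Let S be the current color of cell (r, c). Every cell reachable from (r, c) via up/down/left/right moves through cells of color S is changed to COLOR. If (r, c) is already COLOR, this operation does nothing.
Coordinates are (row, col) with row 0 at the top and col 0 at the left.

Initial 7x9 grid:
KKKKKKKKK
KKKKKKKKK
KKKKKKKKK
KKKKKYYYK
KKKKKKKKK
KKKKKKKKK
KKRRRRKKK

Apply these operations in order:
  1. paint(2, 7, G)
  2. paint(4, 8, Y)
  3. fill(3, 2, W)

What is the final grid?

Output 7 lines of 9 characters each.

After op 1 paint(2,7,G):
KKKKKKKKK
KKKKKKKKK
KKKKKKKGK
KKKKKYYYK
KKKKKKKKK
KKKKKKKKK
KKRRRRKKK
After op 2 paint(4,8,Y):
KKKKKKKKK
KKKKKKKKK
KKKKKKKGK
KKKKKYYYK
KKKKKKKKY
KKKKKKKKK
KKRRRRKKK
After op 3 fill(3,2,W) [54 cells changed]:
WWWWWWWWW
WWWWWWWWW
WWWWWWWGW
WWWWWYYYW
WWWWWWWWY
WWWWWWWWW
WWRRRRWWW

Answer: WWWWWWWWW
WWWWWWWWW
WWWWWWWGW
WWWWWYYYW
WWWWWWWWY
WWWWWWWWW
WWRRRRWWW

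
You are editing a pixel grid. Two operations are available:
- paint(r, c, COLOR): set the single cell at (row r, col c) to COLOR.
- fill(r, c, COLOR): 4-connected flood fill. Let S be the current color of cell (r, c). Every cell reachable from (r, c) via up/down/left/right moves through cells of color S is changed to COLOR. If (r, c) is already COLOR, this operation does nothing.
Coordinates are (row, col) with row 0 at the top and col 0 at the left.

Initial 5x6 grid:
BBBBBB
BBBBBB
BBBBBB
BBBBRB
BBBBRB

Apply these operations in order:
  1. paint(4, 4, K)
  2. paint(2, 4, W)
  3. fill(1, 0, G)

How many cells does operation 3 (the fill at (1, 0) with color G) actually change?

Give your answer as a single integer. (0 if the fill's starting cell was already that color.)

Answer: 27

Derivation:
After op 1 paint(4,4,K):
BBBBBB
BBBBBB
BBBBBB
BBBBRB
BBBBKB
After op 2 paint(2,4,W):
BBBBBB
BBBBBB
BBBBWB
BBBBRB
BBBBKB
After op 3 fill(1,0,G) [27 cells changed]:
GGGGGG
GGGGGG
GGGGWG
GGGGRG
GGGGKG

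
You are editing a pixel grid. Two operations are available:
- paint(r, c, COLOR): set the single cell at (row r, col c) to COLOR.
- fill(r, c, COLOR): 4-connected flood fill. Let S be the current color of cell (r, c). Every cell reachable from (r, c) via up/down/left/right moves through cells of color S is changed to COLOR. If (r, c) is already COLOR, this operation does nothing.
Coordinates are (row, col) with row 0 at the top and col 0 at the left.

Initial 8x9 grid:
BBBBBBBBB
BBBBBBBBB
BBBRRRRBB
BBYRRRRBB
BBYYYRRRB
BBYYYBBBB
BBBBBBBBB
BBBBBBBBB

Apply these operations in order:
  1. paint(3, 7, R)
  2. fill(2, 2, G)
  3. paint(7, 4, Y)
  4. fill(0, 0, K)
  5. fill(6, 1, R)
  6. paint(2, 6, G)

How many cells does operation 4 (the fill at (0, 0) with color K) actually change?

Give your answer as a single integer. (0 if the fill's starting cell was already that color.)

After op 1 paint(3,7,R):
BBBBBBBBB
BBBBBBBBB
BBBRRRRBB
BBYRRRRRB
BBYYYRRRB
BBYYYBBBB
BBBBBBBBB
BBBBBBBBB
After op 2 fill(2,2,G) [53 cells changed]:
GGGGGGGGG
GGGGGGGGG
GGGRRRRGG
GGYRRRRRG
GGYYYRRRG
GGYYYGGGG
GGGGGGGGG
GGGGGGGGG
After op 3 paint(7,4,Y):
GGGGGGGGG
GGGGGGGGG
GGGRRRRGG
GGYRRRRRG
GGYYYRRRG
GGYYYGGGG
GGGGGGGGG
GGGGYGGGG
After op 4 fill(0,0,K) [52 cells changed]:
KKKKKKKKK
KKKKKKKKK
KKKRRRRKK
KKYRRRRRK
KKYYYRRRK
KKYYYKKKK
KKKKKKKKK
KKKKYKKKK

Answer: 52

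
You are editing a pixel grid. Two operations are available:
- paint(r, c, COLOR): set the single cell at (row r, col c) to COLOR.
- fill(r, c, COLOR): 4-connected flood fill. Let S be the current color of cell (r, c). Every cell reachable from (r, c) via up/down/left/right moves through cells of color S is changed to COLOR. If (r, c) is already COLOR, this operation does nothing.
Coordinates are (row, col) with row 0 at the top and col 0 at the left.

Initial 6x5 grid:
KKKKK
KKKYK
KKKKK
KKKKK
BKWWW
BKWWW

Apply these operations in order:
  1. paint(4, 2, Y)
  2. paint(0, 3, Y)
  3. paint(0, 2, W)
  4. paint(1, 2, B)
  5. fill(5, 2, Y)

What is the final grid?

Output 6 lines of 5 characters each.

After op 1 paint(4,2,Y):
KKKKK
KKKYK
KKKKK
KKKKK
BKYWW
BKWWW
After op 2 paint(0,3,Y):
KKKYK
KKKYK
KKKKK
KKKKK
BKYWW
BKWWW
After op 3 paint(0,2,W):
KKWYK
KKKYK
KKKKK
KKKKK
BKYWW
BKWWW
After op 4 paint(1,2,B):
KKWYK
KKBYK
KKKKK
KKKKK
BKYWW
BKWWW
After op 5 fill(5,2,Y) [5 cells changed]:
KKWYK
KKBYK
KKKKK
KKKKK
BKYYY
BKYYY

Answer: KKWYK
KKBYK
KKKKK
KKKKK
BKYYY
BKYYY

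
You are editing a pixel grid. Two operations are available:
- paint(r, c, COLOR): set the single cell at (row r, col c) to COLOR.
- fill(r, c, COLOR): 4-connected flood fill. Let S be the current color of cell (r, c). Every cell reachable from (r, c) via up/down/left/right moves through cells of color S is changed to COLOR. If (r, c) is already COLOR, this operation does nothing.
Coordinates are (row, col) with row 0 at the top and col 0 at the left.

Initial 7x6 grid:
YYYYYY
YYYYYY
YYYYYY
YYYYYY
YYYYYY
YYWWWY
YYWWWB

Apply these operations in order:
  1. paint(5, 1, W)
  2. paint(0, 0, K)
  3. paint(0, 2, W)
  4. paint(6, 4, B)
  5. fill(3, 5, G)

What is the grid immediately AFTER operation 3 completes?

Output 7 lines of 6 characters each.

After op 1 paint(5,1,W):
YYYYYY
YYYYYY
YYYYYY
YYYYYY
YYYYYY
YWWWWY
YYWWWB
After op 2 paint(0,0,K):
KYYYYY
YYYYYY
YYYYYY
YYYYYY
YYYYYY
YWWWWY
YYWWWB
After op 3 paint(0,2,W):
KYWYYY
YYYYYY
YYYYYY
YYYYYY
YYYYYY
YWWWWY
YYWWWB

Answer: KYWYYY
YYYYYY
YYYYYY
YYYYYY
YYYYYY
YWWWWY
YYWWWB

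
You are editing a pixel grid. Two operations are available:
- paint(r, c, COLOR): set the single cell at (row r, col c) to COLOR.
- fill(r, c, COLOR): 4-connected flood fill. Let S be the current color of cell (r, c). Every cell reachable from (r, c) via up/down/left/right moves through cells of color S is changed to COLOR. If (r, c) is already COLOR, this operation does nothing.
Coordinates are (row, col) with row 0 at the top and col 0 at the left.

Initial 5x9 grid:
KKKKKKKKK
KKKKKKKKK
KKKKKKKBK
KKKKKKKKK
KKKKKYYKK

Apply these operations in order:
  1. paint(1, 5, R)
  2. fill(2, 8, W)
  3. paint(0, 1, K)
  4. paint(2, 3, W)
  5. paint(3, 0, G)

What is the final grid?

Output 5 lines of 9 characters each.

Answer: WKWWWWWWW
WWWWWRWWW
WWWWWWWBW
GWWWWWWWW
WWWWWYYWW

Derivation:
After op 1 paint(1,5,R):
KKKKKKKKK
KKKKKRKKK
KKKKKKKBK
KKKKKKKKK
KKKKKYYKK
After op 2 fill(2,8,W) [41 cells changed]:
WWWWWWWWW
WWWWWRWWW
WWWWWWWBW
WWWWWWWWW
WWWWWYYWW
After op 3 paint(0,1,K):
WKWWWWWWW
WWWWWRWWW
WWWWWWWBW
WWWWWWWWW
WWWWWYYWW
After op 4 paint(2,3,W):
WKWWWWWWW
WWWWWRWWW
WWWWWWWBW
WWWWWWWWW
WWWWWYYWW
After op 5 paint(3,0,G):
WKWWWWWWW
WWWWWRWWW
WWWWWWWBW
GWWWWWWWW
WWWWWYYWW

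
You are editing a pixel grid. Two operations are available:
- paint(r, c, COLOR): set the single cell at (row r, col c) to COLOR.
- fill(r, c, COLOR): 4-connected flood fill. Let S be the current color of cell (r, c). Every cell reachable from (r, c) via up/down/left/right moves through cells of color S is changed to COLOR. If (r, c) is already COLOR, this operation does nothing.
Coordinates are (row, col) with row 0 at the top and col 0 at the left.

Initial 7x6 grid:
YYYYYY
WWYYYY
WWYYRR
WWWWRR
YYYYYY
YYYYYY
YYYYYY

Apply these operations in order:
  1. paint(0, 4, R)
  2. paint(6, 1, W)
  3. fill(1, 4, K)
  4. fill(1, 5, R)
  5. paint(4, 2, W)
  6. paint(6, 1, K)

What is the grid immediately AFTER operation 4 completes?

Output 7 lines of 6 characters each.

Answer: RRRRRR
WWRRRR
WWRRRR
WWWWRR
YYYYYY
YYYYYY
YWYYYY

Derivation:
After op 1 paint(0,4,R):
YYYYRY
WWYYYY
WWYYRR
WWWWRR
YYYYYY
YYYYYY
YYYYYY
After op 2 paint(6,1,W):
YYYYRY
WWYYYY
WWYYRR
WWWWRR
YYYYYY
YYYYYY
YWYYYY
After op 3 fill(1,4,K) [11 cells changed]:
KKKKRK
WWKKKK
WWKKRR
WWWWRR
YYYYYY
YYYYYY
YWYYYY
After op 4 fill(1,5,R) [11 cells changed]:
RRRRRR
WWRRRR
WWRRRR
WWWWRR
YYYYYY
YYYYYY
YWYYYY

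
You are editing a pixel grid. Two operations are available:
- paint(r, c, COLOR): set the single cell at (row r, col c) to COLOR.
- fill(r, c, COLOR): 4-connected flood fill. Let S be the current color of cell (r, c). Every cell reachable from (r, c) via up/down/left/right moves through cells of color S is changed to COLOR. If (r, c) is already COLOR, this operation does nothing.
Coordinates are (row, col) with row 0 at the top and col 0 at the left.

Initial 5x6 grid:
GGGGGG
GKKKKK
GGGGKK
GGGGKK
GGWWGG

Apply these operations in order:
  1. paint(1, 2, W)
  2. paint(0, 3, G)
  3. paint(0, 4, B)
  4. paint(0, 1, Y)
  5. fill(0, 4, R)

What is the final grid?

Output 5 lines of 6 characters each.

Answer: GYGGRG
GKWKKK
GGGGKK
GGGGKK
GGWWGG

Derivation:
After op 1 paint(1,2,W):
GGGGGG
GKWKKK
GGGGKK
GGGGKK
GGWWGG
After op 2 paint(0,3,G):
GGGGGG
GKWKKK
GGGGKK
GGGGKK
GGWWGG
After op 3 paint(0,4,B):
GGGGBG
GKWKKK
GGGGKK
GGGGKK
GGWWGG
After op 4 paint(0,1,Y):
GYGGBG
GKWKKK
GGGGKK
GGGGKK
GGWWGG
After op 5 fill(0,4,R) [1 cells changed]:
GYGGRG
GKWKKK
GGGGKK
GGGGKK
GGWWGG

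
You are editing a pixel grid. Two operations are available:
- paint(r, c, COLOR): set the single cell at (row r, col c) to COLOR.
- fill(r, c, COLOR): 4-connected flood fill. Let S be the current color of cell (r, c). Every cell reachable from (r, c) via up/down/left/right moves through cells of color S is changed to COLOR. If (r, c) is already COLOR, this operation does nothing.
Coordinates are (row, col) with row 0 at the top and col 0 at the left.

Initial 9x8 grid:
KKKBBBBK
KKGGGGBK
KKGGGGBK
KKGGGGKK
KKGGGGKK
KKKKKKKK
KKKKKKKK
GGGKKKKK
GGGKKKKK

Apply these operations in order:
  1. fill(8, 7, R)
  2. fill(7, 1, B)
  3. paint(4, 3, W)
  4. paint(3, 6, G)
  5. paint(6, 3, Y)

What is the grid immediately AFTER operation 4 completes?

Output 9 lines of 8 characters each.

Answer: RRRBBBBR
RRGGGGBR
RRGGGGBR
RRGGGGGR
RRGWGGRR
RRRRRRRR
RRRRRRRR
BBBRRRRR
BBBRRRRR

Derivation:
After op 1 fill(8,7,R) [44 cells changed]:
RRRBBBBR
RRGGGGBR
RRGGGGBR
RRGGGGRR
RRGGGGRR
RRRRRRRR
RRRRRRRR
GGGRRRRR
GGGRRRRR
After op 2 fill(7,1,B) [6 cells changed]:
RRRBBBBR
RRGGGGBR
RRGGGGBR
RRGGGGRR
RRGGGGRR
RRRRRRRR
RRRRRRRR
BBBRRRRR
BBBRRRRR
After op 3 paint(4,3,W):
RRRBBBBR
RRGGGGBR
RRGGGGBR
RRGGGGRR
RRGWGGRR
RRRRRRRR
RRRRRRRR
BBBRRRRR
BBBRRRRR
After op 4 paint(3,6,G):
RRRBBBBR
RRGGGGBR
RRGGGGBR
RRGGGGGR
RRGWGGRR
RRRRRRRR
RRRRRRRR
BBBRRRRR
BBBRRRRR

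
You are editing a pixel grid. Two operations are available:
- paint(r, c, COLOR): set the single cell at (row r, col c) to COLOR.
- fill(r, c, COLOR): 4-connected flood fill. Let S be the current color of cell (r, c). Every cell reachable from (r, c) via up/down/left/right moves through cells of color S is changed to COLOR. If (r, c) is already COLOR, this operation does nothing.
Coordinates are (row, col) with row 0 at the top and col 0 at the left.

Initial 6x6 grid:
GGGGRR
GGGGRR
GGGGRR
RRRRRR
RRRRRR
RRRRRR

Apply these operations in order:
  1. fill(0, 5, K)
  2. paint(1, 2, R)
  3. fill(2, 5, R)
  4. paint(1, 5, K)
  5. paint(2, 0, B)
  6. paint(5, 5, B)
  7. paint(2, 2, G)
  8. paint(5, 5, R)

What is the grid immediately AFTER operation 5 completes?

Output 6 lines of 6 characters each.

Answer: GGGGRR
GGRGRK
BGGGRR
RRRRRR
RRRRRR
RRRRRR

Derivation:
After op 1 fill(0,5,K) [24 cells changed]:
GGGGKK
GGGGKK
GGGGKK
KKKKKK
KKKKKK
KKKKKK
After op 2 paint(1,2,R):
GGGGKK
GGRGKK
GGGGKK
KKKKKK
KKKKKK
KKKKKK
After op 3 fill(2,5,R) [24 cells changed]:
GGGGRR
GGRGRR
GGGGRR
RRRRRR
RRRRRR
RRRRRR
After op 4 paint(1,5,K):
GGGGRR
GGRGRK
GGGGRR
RRRRRR
RRRRRR
RRRRRR
After op 5 paint(2,0,B):
GGGGRR
GGRGRK
BGGGRR
RRRRRR
RRRRRR
RRRRRR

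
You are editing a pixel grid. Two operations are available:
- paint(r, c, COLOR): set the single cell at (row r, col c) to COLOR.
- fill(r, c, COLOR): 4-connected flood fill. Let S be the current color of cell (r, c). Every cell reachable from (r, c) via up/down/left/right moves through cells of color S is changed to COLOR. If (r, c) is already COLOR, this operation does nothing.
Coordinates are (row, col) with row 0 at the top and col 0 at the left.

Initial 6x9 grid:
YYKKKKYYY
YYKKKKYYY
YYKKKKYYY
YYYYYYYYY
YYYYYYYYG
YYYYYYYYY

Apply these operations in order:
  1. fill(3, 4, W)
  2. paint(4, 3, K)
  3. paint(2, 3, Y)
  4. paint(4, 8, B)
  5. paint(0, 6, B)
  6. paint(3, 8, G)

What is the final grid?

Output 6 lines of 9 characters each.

Answer: WWKKKKBWW
WWKKKKWWW
WWKYKKWWW
WWWWWWWWG
WWWKWWWWB
WWWWWWWWW

Derivation:
After op 1 fill(3,4,W) [41 cells changed]:
WWKKKKWWW
WWKKKKWWW
WWKKKKWWW
WWWWWWWWW
WWWWWWWWG
WWWWWWWWW
After op 2 paint(4,3,K):
WWKKKKWWW
WWKKKKWWW
WWKKKKWWW
WWWWWWWWW
WWWKWWWWG
WWWWWWWWW
After op 3 paint(2,3,Y):
WWKKKKWWW
WWKKKKWWW
WWKYKKWWW
WWWWWWWWW
WWWKWWWWG
WWWWWWWWW
After op 4 paint(4,8,B):
WWKKKKWWW
WWKKKKWWW
WWKYKKWWW
WWWWWWWWW
WWWKWWWWB
WWWWWWWWW
After op 5 paint(0,6,B):
WWKKKKBWW
WWKKKKWWW
WWKYKKWWW
WWWWWWWWW
WWWKWWWWB
WWWWWWWWW
After op 6 paint(3,8,G):
WWKKKKBWW
WWKKKKWWW
WWKYKKWWW
WWWWWWWWG
WWWKWWWWB
WWWWWWWWW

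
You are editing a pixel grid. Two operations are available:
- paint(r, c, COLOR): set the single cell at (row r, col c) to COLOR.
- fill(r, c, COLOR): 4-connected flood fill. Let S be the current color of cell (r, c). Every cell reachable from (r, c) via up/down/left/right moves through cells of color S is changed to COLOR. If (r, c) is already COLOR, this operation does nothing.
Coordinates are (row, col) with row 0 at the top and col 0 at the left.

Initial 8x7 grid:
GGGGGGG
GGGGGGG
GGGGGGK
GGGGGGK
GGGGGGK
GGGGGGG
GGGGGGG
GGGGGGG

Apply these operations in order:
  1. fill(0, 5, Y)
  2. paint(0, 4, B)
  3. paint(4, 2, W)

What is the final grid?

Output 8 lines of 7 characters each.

Answer: YYYYBYY
YYYYYYY
YYYYYYK
YYYYYYK
YYWYYYK
YYYYYYY
YYYYYYY
YYYYYYY

Derivation:
After op 1 fill(0,5,Y) [53 cells changed]:
YYYYYYY
YYYYYYY
YYYYYYK
YYYYYYK
YYYYYYK
YYYYYYY
YYYYYYY
YYYYYYY
After op 2 paint(0,4,B):
YYYYBYY
YYYYYYY
YYYYYYK
YYYYYYK
YYYYYYK
YYYYYYY
YYYYYYY
YYYYYYY
After op 3 paint(4,2,W):
YYYYBYY
YYYYYYY
YYYYYYK
YYYYYYK
YYWYYYK
YYYYYYY
YYYYYYY
YYYYYYY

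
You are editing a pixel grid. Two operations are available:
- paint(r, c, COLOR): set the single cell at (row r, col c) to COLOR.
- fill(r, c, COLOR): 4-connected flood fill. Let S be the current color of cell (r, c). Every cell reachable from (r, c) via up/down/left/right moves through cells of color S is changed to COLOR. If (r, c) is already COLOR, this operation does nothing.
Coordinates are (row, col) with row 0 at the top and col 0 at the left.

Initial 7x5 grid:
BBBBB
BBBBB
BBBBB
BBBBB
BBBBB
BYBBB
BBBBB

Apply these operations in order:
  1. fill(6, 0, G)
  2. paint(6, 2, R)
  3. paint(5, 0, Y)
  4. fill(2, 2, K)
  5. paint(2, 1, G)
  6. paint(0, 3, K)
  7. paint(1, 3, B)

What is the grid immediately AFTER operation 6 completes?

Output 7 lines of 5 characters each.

After op 1 fill(6,0,G) [34 cells changed]:
GGGGG
GGGGG
GGGGG
GGGGG
GGGGG
GYGGG
GGGGG
After op 2 paint(6,2,R):
GGGGG
GGGGG
GGGGG
GGGGG
GGGGG
GYGGG
GGRGG
After op 3 paint(5,0,Y):
GGGGG
GGGGG
GGGGG
GGGGG
GGGGG
YYGGG
GGRGG
After op 4 fill(2,2,K) [30 cells changed]:
KKKKK
KKKKK
KKKKK
KKKKK
KKKKK
YYKKK
GGRKK
After op 5 paint(2,1,G):
KKKKK
KKKKK
KGKKK
KKKKK
KKKKK
YYKKK
GGRKK
After op 6 paint(0,3,K):
KKKKK
KKKKK
KGKKK
KKKKK
KKKKK
YYKKK
GGRKK

Answer: KKKKK
KKKKK
KGKKK
KKKKK
KKKKK
YYKKK
GGRKK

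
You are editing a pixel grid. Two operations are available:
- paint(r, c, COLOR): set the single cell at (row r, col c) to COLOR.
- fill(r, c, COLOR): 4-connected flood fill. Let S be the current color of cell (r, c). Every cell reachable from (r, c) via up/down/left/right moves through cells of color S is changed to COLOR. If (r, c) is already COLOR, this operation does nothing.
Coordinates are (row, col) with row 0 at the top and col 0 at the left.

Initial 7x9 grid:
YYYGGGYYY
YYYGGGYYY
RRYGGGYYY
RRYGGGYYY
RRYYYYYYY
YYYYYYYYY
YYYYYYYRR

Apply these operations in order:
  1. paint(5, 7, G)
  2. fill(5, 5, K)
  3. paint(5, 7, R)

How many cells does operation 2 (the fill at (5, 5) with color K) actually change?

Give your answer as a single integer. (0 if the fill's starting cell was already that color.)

Answer: 42

Derivation:
After op 1 paint(5,7,G):
YYYGGGYYY
YYYGGGYYY
RRYGGGYYY
RRYGGGYYY
RRYYYYYYY
YYYYYYYGY
YYYYYYYRR
After op 2 fill(5,5,K) [42 cells changed]:
KKKGGGKKK
KKKGGGKKK
RRKGGGKKK
RRKGGGKKK
RRKKKKKKK
KKKKKKKGK
KKKKKKKRR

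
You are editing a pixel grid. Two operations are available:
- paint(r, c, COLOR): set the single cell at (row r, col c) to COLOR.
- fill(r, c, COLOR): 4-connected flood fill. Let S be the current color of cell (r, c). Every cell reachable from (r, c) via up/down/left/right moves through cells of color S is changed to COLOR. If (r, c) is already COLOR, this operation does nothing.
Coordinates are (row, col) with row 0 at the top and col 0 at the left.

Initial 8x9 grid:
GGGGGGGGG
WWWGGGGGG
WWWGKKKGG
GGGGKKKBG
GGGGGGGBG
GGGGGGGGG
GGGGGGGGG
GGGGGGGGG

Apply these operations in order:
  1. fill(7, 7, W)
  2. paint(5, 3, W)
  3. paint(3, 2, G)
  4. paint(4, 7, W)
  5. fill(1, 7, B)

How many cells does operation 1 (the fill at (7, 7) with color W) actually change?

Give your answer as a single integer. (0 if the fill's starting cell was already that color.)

After op 1 fill(7,7,W) [58 cells changed]:
WWWWWWWWW
WWWWWWWWW
WWWWKKKWW
WWWWKKKBW
WWWWWWWBW
WWWWWWWWW
WWWWWWWWW
WWWWWWWWW

Answer: 58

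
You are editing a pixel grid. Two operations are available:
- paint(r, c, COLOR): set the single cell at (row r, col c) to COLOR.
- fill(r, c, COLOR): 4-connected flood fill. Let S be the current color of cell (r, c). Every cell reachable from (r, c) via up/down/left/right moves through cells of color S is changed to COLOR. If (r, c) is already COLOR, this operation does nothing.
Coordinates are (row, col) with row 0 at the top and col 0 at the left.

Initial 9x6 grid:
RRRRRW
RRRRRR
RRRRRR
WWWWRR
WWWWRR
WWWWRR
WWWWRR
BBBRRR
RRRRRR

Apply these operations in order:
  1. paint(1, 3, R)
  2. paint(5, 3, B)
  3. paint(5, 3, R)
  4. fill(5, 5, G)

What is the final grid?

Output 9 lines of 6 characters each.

Answer: GGGGGW
GGGGGG
GGGGGG
WWWWGG
WWWWGG
WWWGGG
WWWWGG
BBBGGG
GGGGGG

Derivation:
After op 1 paint(1,3,R):
RRRRRW
RRRRRR
RRRRRR
WWWWRR
WWWWRR
WWWWRR
WWWWRR
BBBRRR
RRRRRR
After op 2 paint(5,3,B):
RRRRRW
RRRRRR
RRRRRR
WWWWRR
WWWWRR
WWWBRR
WWWWRR
BBBRRR
RRRRRR
After op 3 paint(5,3,R):
RRRRRW
RRRRRR
RRRRRR
WWWWRR
WWWWRR
WWWRRR
WWWWRR
BBBRRR
RRRRRR
After op 4 fill(5,5,G) [35 cells changed]:
GGGGGW
GGGGGG
GGGGGG
WWWWGG
WWWWGG
WWWGGG
WWWWGG
BBBGGG
GGGGGG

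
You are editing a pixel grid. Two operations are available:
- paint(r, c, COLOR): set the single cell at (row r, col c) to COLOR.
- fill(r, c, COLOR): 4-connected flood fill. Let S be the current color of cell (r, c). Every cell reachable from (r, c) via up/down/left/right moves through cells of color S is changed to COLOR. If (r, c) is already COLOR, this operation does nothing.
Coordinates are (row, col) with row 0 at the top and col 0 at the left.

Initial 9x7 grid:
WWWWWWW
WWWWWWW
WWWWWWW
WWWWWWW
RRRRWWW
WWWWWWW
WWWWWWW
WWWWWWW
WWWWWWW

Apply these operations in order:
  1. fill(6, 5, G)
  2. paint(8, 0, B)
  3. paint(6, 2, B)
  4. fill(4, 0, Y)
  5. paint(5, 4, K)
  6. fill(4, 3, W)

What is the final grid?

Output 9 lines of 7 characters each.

After op 1 fill(6,5,G) [59 cells changed]:
GGGGGGG
GGGGGGG
GGGGGGG
GGGGGGG
RRRRGGG
GGGGGGG
GGGGGGG
GGGGGGG
GGGGGGG
After op 2 paint(8,0,B):
GGGGGGG
GGGGGGG
GGGGGGG
GGGGGGG
RRRRGGG
GGGGGGG
GGGGGGG
GGGGGGG
BGGGGGG
After op 3 paint(6,2,B):
GGGGGGG
GGGGGGG
GGGGGGG
GGGGGGG
RRRRGGG
GGGGGGG
GGBGGGG
GGGGGGG
BGGGGGG
After op 4 fill(4,0,Y) [4 cells changed]:
GGGGGGG
GGGGGGG
GGGGGGG
GGGGGGG
YYYYGGG
GGGGGGG
GGBGGGG
GGGGGGG
BGGGGGG
After op 5 paint(5,4,K):
GGGGGGG
GGGGGGG
GGGGGGG
GGGGGGG
YYYYGGG
GGGGKGG
GGBGGGG
GGGGGGG
BGGGGGG
After op 6 fill(4,3,W) [4 cells changed]:
GGGGGGG
GGGGGGG
GGGGGGG
GGGGGGG
WWWWGGG
GGGGKGG
GGBGGGG
GGGGGGG
BGGGGGG

Answer: GGGGGGG
GGGGGGG
GGGGGGG
GGGGGGG
WWWWGGG
GGGGKGG
GGBGGGG
GGGGGGG
BGGGGGG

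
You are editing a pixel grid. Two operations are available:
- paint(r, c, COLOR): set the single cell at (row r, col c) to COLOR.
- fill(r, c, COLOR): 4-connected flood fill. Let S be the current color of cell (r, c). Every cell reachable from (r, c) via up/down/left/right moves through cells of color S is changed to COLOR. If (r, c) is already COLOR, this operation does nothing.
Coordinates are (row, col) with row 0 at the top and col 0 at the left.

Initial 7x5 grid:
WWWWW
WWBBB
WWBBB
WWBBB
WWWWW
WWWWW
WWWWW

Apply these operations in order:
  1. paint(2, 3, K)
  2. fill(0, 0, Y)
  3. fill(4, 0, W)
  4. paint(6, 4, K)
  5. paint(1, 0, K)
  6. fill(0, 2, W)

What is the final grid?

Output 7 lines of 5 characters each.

Answer: WWWWW
KWBBB
WWBKB
WWBBB
WWWWW
WWWWW
WWWWK

Derivation:
After op 1 paint(2,3,K):
WWWWW
WWBBB
WWBKB
WWBBB
WWWWW
WWWWW
WWWWW
After op 2 fill(0,0,Y) [26 cells changed]:
YYYYY
YYBBB
YYBKB
YYBBB
YYYYY
YYYYY
YYYYY
After op 3 fill(4,0,W) [26 cells changed]:
WWWWW
WWBBB
WWBKB
WWBBB
WWWWW
WWWWW
WWWWW
After op 4 paint(6,4,K):
WWWWW
WWBBB
WWBKB
WWBBB
WWWWW
WWWWW
WWWWK
After op 5 paint(1,0,K):
WWWWW
KWBBB
WWBKB
WWBBB
WWWWW
WWWWW
WWWWK
After op 6 fill(0,2,W) [0 cells changed]:
WWWWW
KWBBB
WWBKB
WWBBB
WWWWW
WWWWW
WWWWK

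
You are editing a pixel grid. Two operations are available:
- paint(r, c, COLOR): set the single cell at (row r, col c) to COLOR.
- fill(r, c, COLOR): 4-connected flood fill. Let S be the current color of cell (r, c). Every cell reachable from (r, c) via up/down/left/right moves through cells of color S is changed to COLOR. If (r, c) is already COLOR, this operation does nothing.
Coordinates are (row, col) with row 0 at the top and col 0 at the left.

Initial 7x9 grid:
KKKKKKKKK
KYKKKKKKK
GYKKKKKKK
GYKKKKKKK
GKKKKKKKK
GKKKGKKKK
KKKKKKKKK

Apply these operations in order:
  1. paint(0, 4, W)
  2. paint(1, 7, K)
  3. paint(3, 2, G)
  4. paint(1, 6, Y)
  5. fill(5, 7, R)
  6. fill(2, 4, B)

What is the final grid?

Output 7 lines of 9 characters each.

Answer: BBBBWBBBB
BYBBBBYBB
GYBBBBBBB
GYGBBBBBB
GBBBBBBBB
GBBBGBBBB
BBBBBBBBB

Derivation:
After op 1 paint(0,4,W):
KKKKWKKKK
KYKKKKKKK
GYKKKKKKK
GYKKKKKKK
GKKKKKKKK
GKKKGKKKK
KKKKKKKKK
After op 2 paint(1,7,K):
KKKKWKKKK
KYKKKKKKK
GYKKKKKKK
GYKKKKKKK
GKKKKKKKK
GKKKGKKKK
KKKKKKKKK
After op 3 paint(3,2,G):
KKKKWKKKK
KYKKKKKKK
GYKKKKKKK
GYGKKKKKK
GKKKKKKKK
GKKKGKKKK
KKKKKKKKK
After op 4 paint(1,6,Y):
KKKKWKKKK
KYKKKKYKK
GYKKKKKKK
GYGKKKKKK
GKKKKKKKK
GKKKGKKKK
KKKKKKKKK
After op 5 fill(5,7,R) [52 cells changed]:
RRRRWRRRR
RYRRRRYRR
GYRRRRRRR
GYGRRRRRR
GRRRRRRRR
GRRRGRRRR
RRRRRRRRR
After op 6 fill(2,4,B) [52 cells changed]:
BBBBWBBBB
BYBBBBYBB
GYBBBBBBB
GYGBBBBBB
GBBBBBBBB
GBBBGBBBB
BBBBBBBBB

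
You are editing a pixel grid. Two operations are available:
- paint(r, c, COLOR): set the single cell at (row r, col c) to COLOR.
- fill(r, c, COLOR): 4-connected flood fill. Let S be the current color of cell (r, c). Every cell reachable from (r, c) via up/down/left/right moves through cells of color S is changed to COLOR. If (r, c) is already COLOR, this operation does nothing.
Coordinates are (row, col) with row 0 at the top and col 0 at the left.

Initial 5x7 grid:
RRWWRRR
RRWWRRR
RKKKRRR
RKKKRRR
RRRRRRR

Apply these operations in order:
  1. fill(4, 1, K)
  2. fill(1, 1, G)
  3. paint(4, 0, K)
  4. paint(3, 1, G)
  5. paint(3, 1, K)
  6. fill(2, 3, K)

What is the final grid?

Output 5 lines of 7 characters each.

After op 1 fill(4,1,K) [25 cells changed]:
KKWWKKK
KKWWKKK
KKKKKKK
KKKKKKK
KKKKKKK
After op 2 fill(1,1,G) [31 cells changed]:
GGWWGGG
GGWWGGG
GGGGGGG
GGGGGGG
GGGGGGG
After op 3 paint(4,0,K):
GGWWGGG
GGWWGGG
GGGGGGG
GGGGGGG
KGGGGGG
After op 4 paint(3,1,G):
GGWWGGG
GGWWGGG
GGGGGGG
GGGGGGG
KGGGGGG
After op 5 paint(3,1,K):
GGWWGGG
GGWWGGG
GGGGGGG
GKGGGGG
KGGGGGG
After op 6 fill(2,3,K) [29 cells changed]:
KKWWKKK
KKWWKKK
KKKKKKK
KKKKKKK
KKKKKKK

Answer: KKWWKKK
KKWWKKK
KKKKKKK
KKKKKKK
KKKKKKK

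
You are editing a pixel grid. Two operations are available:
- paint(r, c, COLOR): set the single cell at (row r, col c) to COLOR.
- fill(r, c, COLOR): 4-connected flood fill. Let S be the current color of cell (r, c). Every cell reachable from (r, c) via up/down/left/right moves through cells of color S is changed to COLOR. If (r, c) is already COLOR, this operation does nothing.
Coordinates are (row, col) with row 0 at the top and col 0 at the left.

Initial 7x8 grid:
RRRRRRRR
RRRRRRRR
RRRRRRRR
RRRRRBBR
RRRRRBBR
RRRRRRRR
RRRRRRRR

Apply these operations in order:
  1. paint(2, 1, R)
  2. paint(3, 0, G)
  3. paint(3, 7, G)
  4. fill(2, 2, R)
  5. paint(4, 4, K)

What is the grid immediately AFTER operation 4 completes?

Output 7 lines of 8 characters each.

Answer: RRRRRRRR
RRRRRRRR
RRRRRRRR
GRRRRBBG
RRRRRBBR
RRRRRRRR
RRRRRRRR

Derivation:
After op 1 paint(2,1,R):
RRRRRRRR
RRRRRRRR
RRRRRRRR
RRRRRBBR
RRRRRBBR
RRRRRRRR
RRRRRRRR
After op 2 paint(3,0,G):
RRRRRRRR
RRRRRRRR
RRRRRRRR
GRRRRBBR
RRRRRBBR
RRRRRRRR
RRRRRRRR
After op 3 paint(3,7,G):
RRRRRRRR
RRRRRRRR
RRRRRRRR
GRRRRBBG
RRRRRBBR
RRRRRRRR
RRRRRRRR
After op 4 fill(2,2,R) [0 cells changed]:
RRRRRRRR
RRRRRRRR
RRRRRRRR
GRRRRBBG
RRRRRBBR
RRRRRRRR
RRRRRRRR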